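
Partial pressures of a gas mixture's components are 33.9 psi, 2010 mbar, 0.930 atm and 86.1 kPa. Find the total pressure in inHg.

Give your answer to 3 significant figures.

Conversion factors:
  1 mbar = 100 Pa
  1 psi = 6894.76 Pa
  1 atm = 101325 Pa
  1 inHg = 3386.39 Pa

182 inHg

33.9 psi × 6894.76 = 233732 Pa
2010 mbar × 100 = 201000 Pa
0.930 atm × 101325 = 94232.2 Pa
86.1 kPa × 1000 = 86100 Pa
Combined: 233732 + 201000 + 94232.2 + 86100 = 615064 Pa
In inHg: 615064 / 3386.39 = 181.628 inHg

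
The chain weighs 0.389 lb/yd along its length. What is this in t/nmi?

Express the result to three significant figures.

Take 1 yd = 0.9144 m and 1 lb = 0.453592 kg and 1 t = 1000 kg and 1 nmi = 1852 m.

0.357 t/nmi

0.389 lb/yd × 0.453592 kg/lb ÷ 0.9144 m/yd = 0.192965 kg/m
0.192965 kg/m ÷ 1000 kg/t × 1852 m/nmi = 0.357371 t/nmi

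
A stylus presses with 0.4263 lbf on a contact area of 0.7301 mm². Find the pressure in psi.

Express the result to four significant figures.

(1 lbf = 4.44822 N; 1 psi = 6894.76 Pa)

0.4263 lbf × 4.44822 = 1.89628 N
0.7301 mm² × 10⁻⁶ = 7.301×10⁻⁷ m²
P = F / A = 1.89628 N / 7.301×10⁻⁷ m² = 2.59729×10⁶ Pa
2.59729×10⁶ Pa ÷ (6894.76 Pa/psi) = 376.705 psi

376.7 psi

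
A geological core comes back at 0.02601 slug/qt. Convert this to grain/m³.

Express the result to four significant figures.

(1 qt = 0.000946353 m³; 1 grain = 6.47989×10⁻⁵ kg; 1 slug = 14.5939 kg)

0.02601 slug/qt × 14.5939 kg/slug ÷ 0.000946353 m³/qt = 401.105 kg/m³
401.105 kg/m³ ÷ 6.47989×10⁻⁵ kg/grain = 6.19×10⁶ grain/m³

6.190×10⁶ grain/m³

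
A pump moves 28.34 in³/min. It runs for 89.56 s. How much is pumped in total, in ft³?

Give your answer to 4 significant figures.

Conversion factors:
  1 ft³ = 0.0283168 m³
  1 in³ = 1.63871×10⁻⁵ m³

0.02448 ft³

28.34 in³/min → 7.74017×10⁻⁶ m³/s
V = Q × t = 7.74017×10⁻⁶ × 89.56 = 6.9321×10⁻⁴ m³
In ft³: 6.9321×10⁻⁴ / 0.0283168 = 0.0244805 ft³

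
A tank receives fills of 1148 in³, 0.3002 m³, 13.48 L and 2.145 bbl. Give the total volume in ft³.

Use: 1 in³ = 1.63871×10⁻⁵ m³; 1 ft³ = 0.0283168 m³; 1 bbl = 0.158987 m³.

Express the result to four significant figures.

1148 in³ × 1.63871×10⁻⁵ = 0.0188124 m³
0.3002 m³ (already m³)
13.48 L × 0.001 = 0.01348 m³
2.145 bbl × 0.158987 = 0.341027 m³
Total: 0.0188124 + 0.3002 + 0.01348 + 0.341027 = 0.673519 m³
In ft³: 0.673519 / 0.0283168 = 23.7851 ft³

23.79 ft³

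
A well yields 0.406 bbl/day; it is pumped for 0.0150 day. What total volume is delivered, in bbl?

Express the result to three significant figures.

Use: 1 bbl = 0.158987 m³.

0.00609 bbl

0.406 bbl/day → 7.47092×10⁻⁷ m³/s
0.0150 day → 1296 s
V = Q × t = 7.47092×10⁻⁷ × 1296 = 9.68231×10⁻⁴ m³
In bbl: 9.68231×10⁻⁴ / 0.158987 = 0.00609 bbl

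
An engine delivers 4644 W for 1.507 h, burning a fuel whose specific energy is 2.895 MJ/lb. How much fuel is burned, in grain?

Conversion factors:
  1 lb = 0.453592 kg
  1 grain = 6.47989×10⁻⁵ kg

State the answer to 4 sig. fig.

6.092×10⁴ grain

1.507 h → 5425.2 s
E = P × t = 4644 × 5425.2 = 2.51946×10⁷ J
2.895 MJ/lb → 6.38239×10⁶ J/kg
m = E / e_s = 2.51946×10⁷ / 6.38239×10⁶ = 3.94752 kg
In grain: 3.94752 / 6.47989×10⁻⁵ = 60919.6 grain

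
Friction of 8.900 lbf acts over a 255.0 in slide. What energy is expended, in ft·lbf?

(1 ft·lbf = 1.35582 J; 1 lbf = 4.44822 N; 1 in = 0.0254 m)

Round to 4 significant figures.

8.900 lbf × 4.44822 = 39.5892 N
255.0 in × 0.0254 = 6.477 m
W = F × d = 39.5892 N × 6.477 m = 256.419 J
256.419 J ÷ (1.35582 J/ft·lbf) = 189.125 ft·lbf

189.1 ft·lbf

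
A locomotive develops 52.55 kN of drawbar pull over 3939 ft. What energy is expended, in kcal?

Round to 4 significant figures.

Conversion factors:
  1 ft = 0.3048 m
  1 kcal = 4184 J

1.508×10⁴ kcal

52.55 kN × 1000 → 52550 N
3939 ft × 0.3048 → 1200.61 m
W = F × d = 52550 N × 1200.61 m = 6.30921×10⁷ J
6.30921×10⁷ J ÷ (4184 J/kcal) = 15079.4 kcal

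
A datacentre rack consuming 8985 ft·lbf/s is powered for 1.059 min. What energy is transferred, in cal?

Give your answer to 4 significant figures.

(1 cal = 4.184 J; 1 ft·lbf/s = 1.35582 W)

1.850×10⁵ cal

8985 ft·lbf/s × 1.35582 → 12182 W
1.059 min × 60 → 63.54 s
E = P × t = 12182 W × 63.54 s = 774044 J
774044 J ÷ (4.184 J/cal) = 185001 cal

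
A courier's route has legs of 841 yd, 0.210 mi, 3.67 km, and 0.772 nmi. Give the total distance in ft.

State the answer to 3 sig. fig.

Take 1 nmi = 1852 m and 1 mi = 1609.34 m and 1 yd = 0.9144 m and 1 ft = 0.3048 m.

2.04×10⁴ ft

841 yd × 0.9144 = 769.01 m
0.210 mi × 1609.34 = 337.961 m
3.67 km × 1000 = 3670 m
0.772 nmi × 1852 = 1429.74 m
Sum: 769.01 + 337.961 + 3670 + 1429.74 = 6206.71 m
In ft: 6206.71 / 0.3048 = 20363.2 ft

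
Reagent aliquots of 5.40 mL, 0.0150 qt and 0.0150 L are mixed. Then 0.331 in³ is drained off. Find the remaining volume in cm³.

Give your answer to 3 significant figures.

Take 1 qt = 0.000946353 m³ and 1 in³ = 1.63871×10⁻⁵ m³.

5.40 mL × 10⁻⁶ → 5.4×10⁻⁶ m³
0.0150 qt × 0.000946353 → 1.41953×10⁻⁵ m³
0.0150 L × 0.001 → 1.5×10⁻⁵ m³
0.331 in³ × 1.63871×10⁻⁵ → 5.42413×10⁻⁶ m³
Result: 5.4×10⁻⁶ + 1.41953×10⁻⁵ + 1.5×10⁻⁵ − 5.42413×10⁻⁶ = 2.91712×10⁻⁵ m³
In cm³: 2.91712×10⁻⁵ / 10⁻⁶ = 29.1712 cm³

29.2 cm³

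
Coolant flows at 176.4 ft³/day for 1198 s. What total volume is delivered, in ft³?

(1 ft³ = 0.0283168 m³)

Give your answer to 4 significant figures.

176.4 ft³/day → 5.78135×10⁻⁵ m³/s
V = Q × t = 5.78135×10⁻⁵ × 1198 = 0.0692606 m³
In ft³: 0.0692606 / 0.0283168 = 2.44592 ft³

2.446 ft³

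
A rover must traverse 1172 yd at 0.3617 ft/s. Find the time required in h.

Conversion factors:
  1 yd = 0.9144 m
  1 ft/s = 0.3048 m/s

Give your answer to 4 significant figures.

1172 yd × 0.9144 → 1071.68 m
0.3617 ft/s × 0.3048 → 0.110246 m/s
t = d / v = 1071.68 m / 0.110246 m/s = 9720.81 s
9720.81 s ÷ (3600 s/h) = 2.70022 h

2.700 h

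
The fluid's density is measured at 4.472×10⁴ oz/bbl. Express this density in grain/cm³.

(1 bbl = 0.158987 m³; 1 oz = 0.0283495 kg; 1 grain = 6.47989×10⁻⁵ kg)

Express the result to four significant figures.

123.1 grain/cm³

4.472×10⁴ oz/bbl × 0.0283495 kg/oz ÷ 0.158987 m³/bbl = 7974.17 kg/m³
7974.17 kg/m³ ÷ 6.47989×10⁻⁵ kg/grain × 10⁻⁶ m³/cm³ = 123.06 grain/cm³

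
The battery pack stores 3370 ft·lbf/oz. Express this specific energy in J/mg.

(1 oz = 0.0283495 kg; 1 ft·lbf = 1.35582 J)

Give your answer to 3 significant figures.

3370 ft·lbf/oz × 1.35582 J/ft·lbf ÷ 0.0283495 kg/oz = 161171 J/kg
161171 J/kg × 10⁻⁶ kg/mg = 0.161171 J/mg

0.161 J/mg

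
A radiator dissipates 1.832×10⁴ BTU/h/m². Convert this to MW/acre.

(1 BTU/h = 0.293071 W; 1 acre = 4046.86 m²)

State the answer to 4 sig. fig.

1.832×10⁴ BTU/h/m² × 0.293071 W/BTU/h = 5369.06 W/m²
5369.06 W/m² ÷ 1000000 W/MW × 4046.86 m²/acre = 21.7278 MW/acre

21.73 MW/acre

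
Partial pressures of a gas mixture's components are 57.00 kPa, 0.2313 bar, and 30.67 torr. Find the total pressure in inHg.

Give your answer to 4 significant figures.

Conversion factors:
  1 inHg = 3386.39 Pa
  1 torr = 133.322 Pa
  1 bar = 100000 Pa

24.87 inHg

57.00 kPa × 1000 = 57000 Pa
0.2313 bar × 100000 = 23130 Pa
30.67 torr × 133.322 = 4088.99 Pa
Combined: 57000 + 23130 + 4088.99 = 84219 Pa
In inHg: 84219 / 3386.39 = 24.8698 inHg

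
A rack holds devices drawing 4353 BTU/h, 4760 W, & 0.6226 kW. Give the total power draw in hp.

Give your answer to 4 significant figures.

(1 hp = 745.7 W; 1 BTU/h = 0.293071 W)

4353 BTU/h × 0.293071 → 1275.74 W
4760 W (already W)
0.6226 kW × 1000 → 622.6 W
Sum: 1275.74 + 4760 + 622.6 = 6658.34 W
In hp: 6658.34 / 745.7 = 8.92898 hp

8.929 hp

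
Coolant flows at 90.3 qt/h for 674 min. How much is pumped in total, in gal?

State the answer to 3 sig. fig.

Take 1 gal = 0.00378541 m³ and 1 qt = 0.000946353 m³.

90.3 qt/h → 2.37377×10⁻⁵ m³/s
674 min → 40440 s
V = Q × t = 2.37377×10⁻⁵ × 40440 = 0.959953 m³
In gal: 0.959953 / 0.00378541 = 253.593 gal

254 gal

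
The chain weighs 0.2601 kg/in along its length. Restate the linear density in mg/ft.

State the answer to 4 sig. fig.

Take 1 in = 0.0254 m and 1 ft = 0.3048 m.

3.121×10⁶ mg/ft

0.2601 kg/in ÷ 0.0254 m/in = 10.2402 kg/m
10.2402 kg/m ÷ 10⁻⁶ kg/mg × 0.3048 m/ft = 3.12121×10⁶ mg/ft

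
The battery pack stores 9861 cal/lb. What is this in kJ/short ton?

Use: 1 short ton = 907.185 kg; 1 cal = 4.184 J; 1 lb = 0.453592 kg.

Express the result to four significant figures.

9861 cal/lb × 4.184 J/cal ÷ 0.453592 kg/lb = 90959.3 J/kg
90959.3 J/kg ÷ 1000 J/kJ × 907.185 kg/short ton = 82516.9 kJ/short ton

8.252×10⁴ kJ/short ton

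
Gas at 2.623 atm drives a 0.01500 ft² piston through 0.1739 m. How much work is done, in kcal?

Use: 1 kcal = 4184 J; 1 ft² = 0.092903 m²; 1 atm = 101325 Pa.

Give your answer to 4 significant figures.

0.01539 kcal

2.623 atm → 265775 Pa
0.01500 ft² → 0.00139354 m²
F = P × A = 265775 × 0.00139354 = 370.368 N
W = F × d = 370.368 × 0.1739 = 64.407 J
In kcal: 64.407 / 4184 = 0.0153936 kcal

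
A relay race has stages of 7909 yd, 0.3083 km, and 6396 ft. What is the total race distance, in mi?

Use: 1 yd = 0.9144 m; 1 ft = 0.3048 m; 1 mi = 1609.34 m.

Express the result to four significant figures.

7909 yd × 0.9144 → 7231.99 m
0.3083 km × 1000 → 308.3 m
6396 ft × 0.3048 → 1949.5 m
Sum: 7231.99 + 308.3 + 1949.5 = 9489.79 m
In mi: 9489.79 / 1609.34 = 5.8967 mi

5.897 mi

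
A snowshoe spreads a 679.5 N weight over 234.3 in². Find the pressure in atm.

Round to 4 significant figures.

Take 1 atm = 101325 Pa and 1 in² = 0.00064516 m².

0.04436 atm

234.3 in² × 0.00064516 → 0.151161 m²
P = F / A = 679.5 N / 0.151161 m² = 4495.21 Pa
4495.21 Pa ÷ (101325 Pa/atm) = 0.0443643 atm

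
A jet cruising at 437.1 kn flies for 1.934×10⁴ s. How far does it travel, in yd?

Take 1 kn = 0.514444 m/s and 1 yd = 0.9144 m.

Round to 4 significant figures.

4.756×10⁶ yd

437.1 kn × 0.514444 → 224.863 m/s
d = v × t = 224.863 m/s × 19340 s = 4.34885×10⁶ m
4.34885×10⁶ m ÷ (0.9144 m/yd) = 4.75596×10⁶ yd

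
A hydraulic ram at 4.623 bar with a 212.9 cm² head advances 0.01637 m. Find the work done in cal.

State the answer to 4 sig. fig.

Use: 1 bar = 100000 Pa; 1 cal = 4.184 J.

38.51 cal

4.623 bar → 462300 Pa
212.9 cm² → 0.02129 m²
F = P × A = 462300 × 0.02129 = 9842.37 N
W = F × d = 9842.37 × 0.01637 = 161.12 J
In cal: 161.12 / 4.184 = 38.5086 cal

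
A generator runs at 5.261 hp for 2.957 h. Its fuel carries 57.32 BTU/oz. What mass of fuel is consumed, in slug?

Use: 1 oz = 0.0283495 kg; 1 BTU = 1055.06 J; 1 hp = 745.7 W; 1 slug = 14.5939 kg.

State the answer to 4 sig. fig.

1.341 slug

5.261 hp → 3923.13 W
2.957 h → 10645.2 s
E = P × t = 3923.13 × 10645.2 = 4.17625×10⁷ J
57.32 BTU/oz → 2.13323×10⁶ J/kg
m = E / e_s = 4.17625×10⁷ / 2.13323×10⁶ = 19.5771 kg
In slug: 19.5771 / 14.5939 = 1.34146 slug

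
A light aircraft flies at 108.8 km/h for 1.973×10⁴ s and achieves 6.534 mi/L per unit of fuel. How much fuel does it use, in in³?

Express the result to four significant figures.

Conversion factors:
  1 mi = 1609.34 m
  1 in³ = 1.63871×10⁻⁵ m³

108.8 km/h → 30.2222 m/s
d = v × t = 30.2222 × 19730 = 596284 m
6.534 mi/L → 1.05154×10⁷ m/m³
V = d / (distance per unit fuel) = 596284 / 1.05154×10⁷ = 0.0567058 m³
In in³: 0.0567058 / 1.63871×10⁻⁵ = 3460.39 in³

3460 in³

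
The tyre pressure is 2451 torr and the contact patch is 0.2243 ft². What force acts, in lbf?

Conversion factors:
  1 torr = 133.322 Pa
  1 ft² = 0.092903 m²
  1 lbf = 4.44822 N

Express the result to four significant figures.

1531 lbf

2451 torr × 133.322 → 326772 Pa
0.2243 ft² × 0.092903 → 0.0208381 m²
F = P × A = 326772 Pa × 0.0208381 m² = 6809.31 N
6809.31 N ÷ (4.44822 N/lbf) = 1530.79 lbf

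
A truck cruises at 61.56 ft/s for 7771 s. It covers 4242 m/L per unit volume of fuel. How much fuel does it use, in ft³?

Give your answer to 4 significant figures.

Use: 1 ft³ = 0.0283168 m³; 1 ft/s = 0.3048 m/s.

61.56 ft/s → 18.7635 m/s
d = v × t = 18.7635 × 7771 = 145811 m
4242 m/L → 4.242×10⁶ m/m³
V = d / (distance per unit fuel) = 145811 / 4.242×10⁶ = 0.0343732 m³
In ft³: 0.0343732 / 0.0283168 = 1.21388 ft³

1.214 ft³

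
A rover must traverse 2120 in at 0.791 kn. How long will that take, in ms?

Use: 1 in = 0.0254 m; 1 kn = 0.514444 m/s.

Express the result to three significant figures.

2120 in × 0.0254 = 53.848 m
0.791 kn × 0.514444 = 0.406925 m/s
t = d / v = 53.848 m / 0.406925 m/s = 132.329 s
132.329 s ÷ (0.001 s/ms) = 132329 ms

1.32×10⁵ ms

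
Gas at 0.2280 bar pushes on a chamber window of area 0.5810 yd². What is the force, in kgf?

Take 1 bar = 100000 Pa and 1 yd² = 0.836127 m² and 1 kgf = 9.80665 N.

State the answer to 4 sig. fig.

0.2280 bar × 100000 → 22800 Pa
0.5810 yd² × 0.836127 → 0.48579 m²
F = P × A = 22800 Pa × 0.48579 m² = 11076 N
11076 N ÷ (9.80665 N/kgf) = 1129.44 kgf

1129 kgf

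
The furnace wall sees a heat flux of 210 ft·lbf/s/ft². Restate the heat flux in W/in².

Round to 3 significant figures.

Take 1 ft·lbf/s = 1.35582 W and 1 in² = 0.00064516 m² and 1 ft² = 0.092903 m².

210 ft·lbf/s/ft² × 1.35582 W/ft·lbf/s ÷ 0.092903 m²/ft² = 3064.73 W/m²
3064.73 W/m² × 0.00064516 m²/in² = 1.97724 W/in²

1.98 W/in²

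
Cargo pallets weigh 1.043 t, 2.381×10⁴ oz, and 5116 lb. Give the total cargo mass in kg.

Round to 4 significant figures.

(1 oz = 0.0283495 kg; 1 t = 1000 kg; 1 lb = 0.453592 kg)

1.043 t × 1000 = 1043 kg
2.381×10⁴ oz × 0.0283495 = 675.002 kg
5116 lb × 0.453592 = 2320.58 kg
Total: 1043 + 675.002 + 2320.58 = 4038.58 kg

4039 kg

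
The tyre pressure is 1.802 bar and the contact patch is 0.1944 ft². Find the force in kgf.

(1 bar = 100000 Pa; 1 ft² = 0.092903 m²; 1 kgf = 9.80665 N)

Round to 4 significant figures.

331.9 kgf

1.802 bar × 100000 → 180200 Pa
0.1944 ft² × 0.092903 → 0.0180603 m²
F = P × A = 180200 Pa × 0.0180603 m² = 3254.47 N
3254.47 N ÷ (9.80665 N/kgf) = 331.864 kgf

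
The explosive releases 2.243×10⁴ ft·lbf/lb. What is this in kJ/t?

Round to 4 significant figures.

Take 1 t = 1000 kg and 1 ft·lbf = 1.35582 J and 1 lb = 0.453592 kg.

2.243×10⁴ ft·lbf/lb × 1.35582 J/ft·lbf ÷ 0.453592 kg/lb = 67044.9 J/kg
67044.9 J/kg ÷ 1000 J/kJ × 1000 kg/t = 67044.9 kJ/t

6.704×10⁴ kJ/t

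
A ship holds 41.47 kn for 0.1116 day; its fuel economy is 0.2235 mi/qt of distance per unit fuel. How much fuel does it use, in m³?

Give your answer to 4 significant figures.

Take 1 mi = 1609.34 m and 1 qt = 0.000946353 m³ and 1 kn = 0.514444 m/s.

41.47 kn → 21.334 m/s
0.1116 day → 9642.24 s
d = v × t = 21.334 × 9642.24 = 205708 m
0.2235 mi/qt → 380078 m/m³
V = d / (distance per unit fuel) = 205708 / 380078 = 0.541226 m³

0.5412 m³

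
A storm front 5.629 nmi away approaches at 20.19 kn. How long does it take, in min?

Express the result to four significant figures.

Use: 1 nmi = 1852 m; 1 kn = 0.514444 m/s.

16.73 min

5.629 nmi × 1852 → 10424.9 m
20.19 kn × 0.514444 → 10.3866 m/s
t = d / v = 10424.9 m / 10.3866 m/s = 1003.69 s
1003.69 s ÷ (60 s/min) = 16.7282 min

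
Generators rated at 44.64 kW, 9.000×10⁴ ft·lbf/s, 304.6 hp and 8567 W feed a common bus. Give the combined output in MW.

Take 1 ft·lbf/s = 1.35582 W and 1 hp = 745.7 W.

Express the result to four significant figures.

0.4024 MW

44.64 kW × 1000 → 44640 W
9.000×10⁴ ft·lbf/s × 1.35582 → 122024 W
304.6 hp × 745.7 → 227140 W
8567 W (already W)
Total: 44640 + 122024 + 227140 + 8567 = 402371 W
In MW: 402371 / 1000000 = 0.402371 MW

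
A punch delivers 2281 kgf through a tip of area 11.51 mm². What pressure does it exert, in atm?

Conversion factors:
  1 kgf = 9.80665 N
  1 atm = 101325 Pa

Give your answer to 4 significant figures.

1.918×10⁴ atm

2281 kgf × 9.80665 → 22369 N
11.51 mm² × 10⁻⁶ → 1.151×10⁻⁵ m²
P = F / A = 22369 N / 1.151×10⁻⁵ m² = 1.94344×10⁹ Pa
1.94344×10⁹ Pa ÷ (101325 Pa/atm) = 19180.3 atm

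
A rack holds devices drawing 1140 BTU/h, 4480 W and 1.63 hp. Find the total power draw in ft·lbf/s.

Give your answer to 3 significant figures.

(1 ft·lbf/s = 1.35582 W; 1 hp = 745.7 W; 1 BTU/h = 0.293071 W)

1140 BTU/h × 0.293071 → 334.101 W
4480 W (already W)
1.63 hp × 745.7 → 1215.49 W
Total: 334.101 + 4480 + 1215.49 = 6029.59 W
In ft·lbf/s: 6029.59 / 1.35582 = 4447.19 ft·lbf/s

4450 ft·lbf/s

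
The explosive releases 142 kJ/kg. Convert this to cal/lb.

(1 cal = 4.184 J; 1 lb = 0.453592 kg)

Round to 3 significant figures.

1.54×10⁴ cal/lb

142 kJ/kg × 1000 J/kJ = 142000 J/kg
142000 J/kg ÷ 4.184 J/cal × 0.453592 kg/lb = 15394.4 cal/lb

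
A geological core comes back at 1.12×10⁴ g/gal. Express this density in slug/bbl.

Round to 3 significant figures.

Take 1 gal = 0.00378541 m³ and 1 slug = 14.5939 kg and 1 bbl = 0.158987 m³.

32.2 slug/bbl

1.12×10⁴ g/gal × 0.001 kg/g ÷ 0.00378541 m³/gal = 2958.73 kg/m³
2958.73 kg/m³ ÷ 14.5939 kg/slug × 0.158987 m³/bbl = 32.2326 slug/bbl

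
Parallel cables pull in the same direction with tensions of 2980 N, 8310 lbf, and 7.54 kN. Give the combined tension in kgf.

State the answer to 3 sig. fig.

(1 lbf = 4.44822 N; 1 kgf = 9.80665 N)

2980 N (already N)
8310 lbf × 4.44822 = 36964.7 N
7.54 kN × 1000 = 7540 N
Total: 2980 + 36964.7 + 7540 = 47484.7 N
In kgf: 47484.7 / 9.80665 = 4842.09 kgf

4840 kgf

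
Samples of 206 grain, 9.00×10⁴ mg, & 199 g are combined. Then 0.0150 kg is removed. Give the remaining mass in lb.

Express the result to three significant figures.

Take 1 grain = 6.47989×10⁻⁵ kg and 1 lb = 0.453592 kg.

0.633 lb

206 grain × 6.47989×10⁻⁵ → 0.0133486 kg
9.00×10⁴ mg × 10⁻⁶ → 0.09 kg
199 g × 0.001 → 0.199 kg
0.0150 kg (already kg)
Net: 0.0133486 + 0.09 + 0.199 − 0.015 = 0.287349 kg
In lb: 0.287349 / 0.453592 = 0.633497 lb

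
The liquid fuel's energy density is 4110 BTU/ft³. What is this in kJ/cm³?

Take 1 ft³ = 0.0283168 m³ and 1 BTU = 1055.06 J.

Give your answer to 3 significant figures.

4110 BTU/ft³ × 1055.06 J/BTU ÷ 0.0283168 m³/ft³ = 1.53135×10⁸ J/m³
1.53135×10⁸ J/m³ ÷ 1000 J/kJ × 10⁻⁶ m³/cm³ = 0.153135 kJ/cm³

0.153 kJ/cm³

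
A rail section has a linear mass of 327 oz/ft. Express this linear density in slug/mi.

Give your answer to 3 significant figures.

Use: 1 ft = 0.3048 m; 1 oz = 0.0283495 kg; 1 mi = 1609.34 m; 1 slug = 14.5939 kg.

327 oz/ft × 0.0283495 kg/oz ÷ 0.3048 m/ft = 30.4143 kg/m
30.4143 kg/m ÷ 14.5939 kg/slug × 1609.34 m/mi = 3353.93 slug/mi

3350 slug/mi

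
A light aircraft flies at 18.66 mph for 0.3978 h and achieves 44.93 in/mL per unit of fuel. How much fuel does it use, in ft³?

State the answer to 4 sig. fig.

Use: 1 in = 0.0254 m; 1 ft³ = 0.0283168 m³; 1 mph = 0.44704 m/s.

0.3697 ft³

18.66 mph → 8.34177 m/s
0.3978 h → 1432.08 s
d = v × t = 8.34177 × 1432.08 = 11946.1 m
44.93 in/mL → 1.14122×10⁶ m/m³
V = d / (distance per unit fuel) = 11946.1 / 1.14122×10⁶ = 0.0104678 m³
In ft³: 0.0104678 / 0.0283168 = 0.369667 ft³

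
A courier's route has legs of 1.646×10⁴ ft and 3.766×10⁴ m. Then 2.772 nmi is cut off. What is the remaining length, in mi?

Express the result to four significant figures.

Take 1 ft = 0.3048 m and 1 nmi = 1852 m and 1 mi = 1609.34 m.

23.33 mi

1.646×10⁴ ft × 0.3048 = 5017.01 m
3.766×10⁴ m (already m)
2.772 nmi × 1852 = 5133.74 m
Sum: 5017.01 + 37660 − 5133.74 = 37543.3 m
In mi: 37543.3 / 1609.34 = 23.3284 mi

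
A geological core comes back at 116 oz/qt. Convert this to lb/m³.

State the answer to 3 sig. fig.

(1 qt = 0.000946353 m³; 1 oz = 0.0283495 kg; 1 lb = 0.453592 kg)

7660 lb/m³

116 oz/qt × 0.0283495 kg/oz ÷ 0.000946353 m³/qt = 3474.96 kg/m³
3474.96 kg/m³ ÷ 0.453592 kg/lb = 7660.98 lb/m³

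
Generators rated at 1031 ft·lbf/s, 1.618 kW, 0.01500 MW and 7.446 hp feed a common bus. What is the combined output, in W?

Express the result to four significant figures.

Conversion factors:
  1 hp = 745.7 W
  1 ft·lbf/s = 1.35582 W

2.357×10⁴ W

1031 ft·lbf/s × 1.35582 = 1397.85 W
1.618 kW × 1000 = 1618 W
0.01500 MW × 1000000 = 15000 W
7.446 hp × 745.7 = 5552.48 W
Total: 1397.85 + 1618 + 15000 + 5552.48 = 23568.3 W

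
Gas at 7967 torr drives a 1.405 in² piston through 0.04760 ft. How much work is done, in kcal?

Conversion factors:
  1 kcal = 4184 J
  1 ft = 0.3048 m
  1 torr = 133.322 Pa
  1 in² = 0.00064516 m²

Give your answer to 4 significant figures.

7967 torr → 1.06218×10⁶ Pa
1.405 in² → 9.0645×10⁻⁴ m²
F = P × A = 1.06218×10⁶ × 9.0645×10⁻⁴ = 962.813 N
0.04760 ft → 0.0145085 m
W = F × d = 962.813 × 0.0145085 = 13.969 J
In kcal: 13.969 / 4184 = 0.00333867 kcal

0.003339 kcal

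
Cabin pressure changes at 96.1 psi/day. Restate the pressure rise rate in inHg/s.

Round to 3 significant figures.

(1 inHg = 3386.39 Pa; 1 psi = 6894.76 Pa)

96.1 psi/day × 6894.76 Pa/psi ÷ 86400 s/day = 7.66882 Pa/s
7.66882 Pa/s ÷ 3386.39 Pa/inHg = 0.0022646 inHg/s

0.00226 inHg/s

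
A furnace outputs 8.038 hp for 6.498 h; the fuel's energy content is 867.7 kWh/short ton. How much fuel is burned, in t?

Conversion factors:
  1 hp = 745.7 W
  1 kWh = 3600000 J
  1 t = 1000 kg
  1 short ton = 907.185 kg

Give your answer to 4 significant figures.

8.038 hp → 5993.94 W
6.498 h → 23392.8 s
E = P × t = 5993.94 × 23392.8 = 1.40215×10⁸ J
867.7 kWh/short ton → 3.44331×10⁶ J/kg
m = E / e_s = 1.40215×10⁸ / 3.44331×10⁶ = 40.721 kg
In t: 40.721 / 1000 = 0.040721 t

0.04072 t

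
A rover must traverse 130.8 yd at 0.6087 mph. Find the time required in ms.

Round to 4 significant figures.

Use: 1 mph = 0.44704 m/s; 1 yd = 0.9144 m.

130.8 yd × 0.9144 = 119.604 m
0.6087 mph × 0.44704 = 0.272113 m/s
t = d / v = 119.604 m / 0.272113 m/s = 439.538 s
439.538 s ÷ (0.001 s/ms) = 439538 ms

4.395×10⁵ ms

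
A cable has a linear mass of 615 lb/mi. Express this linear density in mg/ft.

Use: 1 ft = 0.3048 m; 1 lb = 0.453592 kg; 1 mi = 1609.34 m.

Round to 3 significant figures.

5.28×10⁴ mg/ft

615 lb/mi × 0.453592 kg/lb ÷ 1609.34 m/mi = 0.173338 kg/m
0.173338 kg/m ÷ 10⁻⁶ kg/mg × 0.3048 m/ft = 52833.4 mg/ft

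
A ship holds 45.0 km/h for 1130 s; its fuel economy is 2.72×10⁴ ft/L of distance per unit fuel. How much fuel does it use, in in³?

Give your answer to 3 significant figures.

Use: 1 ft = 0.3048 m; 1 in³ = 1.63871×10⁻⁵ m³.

104 in³

45.0 km/h → 12.5 m/s
d = v × t = 12.5 × 1130 = 14125 m
2.72×10⁴ ft/L → 8.29056×10⁶ m/m³
V = d / (distance per unit fuel) = 14125 / 8.29056×10⁶ = 0.00170374 m³
In in³: 0.00170374 / 1.63871×10⁻⁵ = 103.968 in³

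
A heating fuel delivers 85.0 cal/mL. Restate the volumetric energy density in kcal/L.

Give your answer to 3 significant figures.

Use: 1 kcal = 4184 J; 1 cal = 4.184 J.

85.0 kcal/L

85.0 cal/mL × 4.184 J/cal ÷ 10⁻⁶ m³/mL = 3.5564×10⁸ J/m³
3.5564×10⁸ J/m³ ÷ 4184 J/kcal × 0.001 m³/L = 85 kcal/L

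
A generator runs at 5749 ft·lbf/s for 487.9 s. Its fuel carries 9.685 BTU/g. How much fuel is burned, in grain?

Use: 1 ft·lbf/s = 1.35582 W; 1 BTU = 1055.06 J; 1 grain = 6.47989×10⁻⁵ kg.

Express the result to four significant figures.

5749 ft·lbf/s → 7794.61 W
E = P × t = 7794.61 × 487.9 = 3.80299×10⁶ J
9.685 BTU/g → 1.02183×10⁷ J/kg
m = E / e_s = 3.80299×10⁶ / 1.02183×10⁷ = 0.372174 kg
In grain: 0.372174 / 6.47989×10⁻⁵ = 5743.52 grain

5744 grain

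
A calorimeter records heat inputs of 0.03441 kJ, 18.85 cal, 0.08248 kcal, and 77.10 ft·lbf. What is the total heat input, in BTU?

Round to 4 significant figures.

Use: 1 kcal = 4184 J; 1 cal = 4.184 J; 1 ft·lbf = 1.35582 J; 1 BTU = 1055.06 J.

0.5335 BTU

0.03441 kJ × 1000 = 34.41 J
18.85 cal × 4.184 = 78.8684 J
0.08248 kcal × 4184 = 345.096 J
77.10 ft·lbf × 1.35582 = 104.534 J
Combined: 34.41 + 78.8684 + 345.096 + 104.534 = 562.908 J
In BTU: 562.908 / 1055.06 = 0.533532 BTU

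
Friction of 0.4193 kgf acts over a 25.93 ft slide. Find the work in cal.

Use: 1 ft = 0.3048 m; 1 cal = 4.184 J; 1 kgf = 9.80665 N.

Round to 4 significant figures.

7.767 cal

0.4193 kgf × 9.80665 → 4.11193 N
25.93 ft × 0.3048 → 7.90346 m
W = F × d = 4.11193 N × 7.90346 m = 32.4985 J
32.4985 J ÷ (4.184 J/cal) = 7.76733 cal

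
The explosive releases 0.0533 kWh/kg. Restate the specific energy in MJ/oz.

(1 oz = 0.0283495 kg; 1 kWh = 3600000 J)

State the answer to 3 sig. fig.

0.0533 kWh/kg × 3600000 J/kWh = 191880 J/kg
191880 J/kg ÷ 1000000 J/MJ × 0.0283495 kg/oz = 0.0054397 MJ/oz

0.00544 MJ/oz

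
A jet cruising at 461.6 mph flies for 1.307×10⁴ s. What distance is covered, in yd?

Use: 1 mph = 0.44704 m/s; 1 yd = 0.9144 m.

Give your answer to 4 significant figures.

2.950×10⁶ yd

461.6 mph × 0.44704 → 206.354 m/s
d = v × t = 206.354 m/s × 13070 s = 2.69705×10⁶ m
2.69705×10⁶ m ÷ (0.9144 m/yd) = 2.94953×10⁶ yd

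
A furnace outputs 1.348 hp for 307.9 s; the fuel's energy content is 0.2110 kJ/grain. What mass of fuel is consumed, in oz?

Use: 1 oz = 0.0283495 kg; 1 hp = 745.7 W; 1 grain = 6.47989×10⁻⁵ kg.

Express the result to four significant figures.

3.353 oz

1.348 hp → 1005.2 W
E = P × t = 1005.2 × 307.9 = 309501 J
0.2110 kJ/grain → 3.25623×10⁶ J/kg
m = E / e_s = 309501 / 3.25623×10⁶ = 0.0950489 kg
In oz: 0.0950489 / 0.0283495 = 3.35275 oz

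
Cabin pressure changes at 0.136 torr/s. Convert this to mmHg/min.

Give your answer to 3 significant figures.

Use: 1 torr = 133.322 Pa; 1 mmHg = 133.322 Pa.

8.16 mmHg/min

0.136 torr/s × 133.322 Pa/torr = 18.1318 Pa/s
18.1318 Pa/s ÷ 133.322 Pa/mmHg × 60 s/min = 8.16 mmHg/min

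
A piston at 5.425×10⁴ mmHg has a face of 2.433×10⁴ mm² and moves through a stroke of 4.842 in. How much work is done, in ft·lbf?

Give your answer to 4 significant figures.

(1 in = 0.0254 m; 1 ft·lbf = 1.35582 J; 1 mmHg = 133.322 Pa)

5.425×10⁴ mmHg → 7.23272×10⁶ Pa
2.433×10⁴ mm² → 0.02433 m²
F = P × A = 7.23272×10⁶ × 0.02433 = 175972 N
4.842 in → 0.122987 m
W = F × d = 175972 × 0.122987 = 21642.3 J
In ft·lbf: 21642.3 / 1.35582 = 15962.5 ft·lbf

1.596×10⁴ ft·lbf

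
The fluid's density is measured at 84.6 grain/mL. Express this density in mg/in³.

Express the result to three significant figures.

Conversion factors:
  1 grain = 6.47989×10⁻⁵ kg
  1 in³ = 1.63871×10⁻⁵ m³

84.6 grain/mL × 6.47989×10⁻⁵ kg/grain ÷ 10⁻⁶ m³/mL = 5481.99 kg/m³
5481.99 kg/m³ ÷ 10⁻⁶ kg/mg × 1.63871×10⁻⁵ m³/in³ = 89833.9 mg/in³

8.98×10⁴ mg/in³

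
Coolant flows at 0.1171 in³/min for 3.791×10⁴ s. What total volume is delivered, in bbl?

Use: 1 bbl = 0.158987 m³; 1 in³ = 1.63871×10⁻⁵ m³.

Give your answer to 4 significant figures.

0.007626 bbl

0.1171 in³/min → 3.19822×10⁻⁸ m³/s
V = Q × t = 3.19822×10⁻⁸ × 37910 = 0.00121245 m³
In bbl: 0.00121245 / 0.158987 = 0.0076261 bbl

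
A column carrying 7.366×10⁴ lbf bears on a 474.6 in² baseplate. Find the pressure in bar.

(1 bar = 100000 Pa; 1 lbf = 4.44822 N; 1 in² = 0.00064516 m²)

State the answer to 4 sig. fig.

10.70 bar

7.366×10⁴ lbf × 4.44822 → 327656 N
474.6 in² × 0.00064516 → 0.306193 m²
P = F / A = 327656 N / 0.306193 m² = 1.0701×10⁶ Pa
1.0701×10⁶ Pa ÷ (100000 Pa/bar) = 10.701 bar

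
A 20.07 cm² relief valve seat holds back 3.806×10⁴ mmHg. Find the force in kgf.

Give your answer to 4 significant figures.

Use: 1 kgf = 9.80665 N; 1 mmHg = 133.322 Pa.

3.806×10⁴ mmHg × 133.322 = 5.07424×10⁶ Pa
20.07 cm² × 0.0001 = 0.002007 m²
F = P × A = 5.07424×10⁶ Pa × 0.002007 m² = 10184 N
10184 N ÷ (9.80665 N/kgf) = 1038.48 kgf

1038 kgf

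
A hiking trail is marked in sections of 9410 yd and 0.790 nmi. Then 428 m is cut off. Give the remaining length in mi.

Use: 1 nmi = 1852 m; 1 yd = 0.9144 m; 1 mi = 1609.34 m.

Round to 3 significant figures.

5.99 mi

9410 yd × 0.9144 = 8604.5 m
0.790 nmi × 1852 = 1463.08 m
428 m (already m)
Net: 8604.5 + 1463.08 − 428 = 9639.58 m
In mi: 9639.58 / 1609.34 = 5.98977 mi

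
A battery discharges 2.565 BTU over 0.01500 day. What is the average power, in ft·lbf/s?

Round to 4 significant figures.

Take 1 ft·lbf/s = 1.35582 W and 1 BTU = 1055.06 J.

1.540 ft·lbf/s

2.565 BTU × 1055.06 = 2706.23 J
0.01500 day × 86400 = 1296 s
P = E / t = 2706.23 J / 1296 s = 2.08814 W
2.08814 W ÷ (1.35582 W/ft·lbf/s) = 1.54013 ft·lbf/s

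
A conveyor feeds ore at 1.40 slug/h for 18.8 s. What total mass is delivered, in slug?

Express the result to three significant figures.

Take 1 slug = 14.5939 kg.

1.40 slug/h → 0.00567541 kg/s
m = ṁ × t = 0.00567541 × 18.8 = 0.106698 kg
In slug: 0.106698 / 14.5939 = 0.00731114 slug

0.00731 slug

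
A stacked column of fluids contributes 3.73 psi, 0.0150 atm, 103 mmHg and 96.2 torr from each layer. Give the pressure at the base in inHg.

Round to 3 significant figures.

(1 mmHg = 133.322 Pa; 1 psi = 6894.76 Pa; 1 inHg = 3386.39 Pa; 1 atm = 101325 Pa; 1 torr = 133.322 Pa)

3.73 psi × 6894.76 = 25717.5 Pa
0.0150 atm × 101325 = 1519.88 Pa
103 mmHg × 133.322 = 13732.2 Pa
96.2 torr × 133.322 = 12825.6 Pa
Combined: 25717.5 + 1519.88 + 13732.2 + 12825.6 = 53795.2 Pa
In inHg: 53795.2 / 3386.39 = 15.8857 inHg

15.9 inHg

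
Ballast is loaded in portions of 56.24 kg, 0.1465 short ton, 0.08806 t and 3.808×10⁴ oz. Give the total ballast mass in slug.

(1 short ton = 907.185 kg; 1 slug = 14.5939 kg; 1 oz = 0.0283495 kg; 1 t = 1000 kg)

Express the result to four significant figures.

56.24 kg (already kg)
0.1465 short ton × 907.185 = 132.903 kg
0.08806 t × 1000 = 88.06 kg
3.808×10⁴ oz × 0.0283495 = 1079.55 kg
Combined: 56.24 + 132.903 + 88.06 + 1079.55 = 1356.75 kg
In slug: 1356.75 / 14.5939 = 92.9669 slug

92.97 slug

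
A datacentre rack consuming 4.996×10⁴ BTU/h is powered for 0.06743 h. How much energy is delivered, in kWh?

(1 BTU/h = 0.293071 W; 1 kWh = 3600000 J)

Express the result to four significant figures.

4.996×10⁴ BTU/h × 0.293071 = 14641.8 W
0.06743 h × 3600 = 242.748 s
E = P × t = 14641.8 W × 242.748 s = 3.55427×10⁶ J
3.55427×10⁶ J ÷ (3600000 J/kWh) = 0.987297 kWh

0.9873 kWh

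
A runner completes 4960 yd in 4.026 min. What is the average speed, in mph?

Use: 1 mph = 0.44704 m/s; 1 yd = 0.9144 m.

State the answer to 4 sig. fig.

4960 yd × 0.9144 = 4535.42 m
4.026 min × 60 = 241.56 s
v = d / t = 4535.42 m / 241.56 s = 18.7755 m/s
18.7755 m/s ÷ (0.44704 m/s/mph) = 41.9996 mph

42.00 mph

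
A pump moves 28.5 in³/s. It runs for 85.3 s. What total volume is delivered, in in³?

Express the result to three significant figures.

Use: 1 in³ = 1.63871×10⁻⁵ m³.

28.5 in³/s → 4.67032×10⁻⁴ m³/s
V = Q × t = 4.67032×10⁻⁴ × 85.3 = 0.0398378 m³
In in³: 0.0398378 / 1.63871×10⁻⁵ = 2431.05 in³

2430 in³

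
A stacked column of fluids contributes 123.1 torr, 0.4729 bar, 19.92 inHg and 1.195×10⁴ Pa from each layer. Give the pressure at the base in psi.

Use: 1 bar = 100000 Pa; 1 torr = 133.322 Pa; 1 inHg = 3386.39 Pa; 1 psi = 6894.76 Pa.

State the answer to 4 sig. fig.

20.76 psi

123.1 torr × 133.322 = 16411.9 Pa
0.4729 bar × 100000 = 47290 Pa
19.92 inHg × 3386.39 = 67456.9 Pa
1.195×10⁴ Pa (already Pa)
Combined: 16411.9 + 47290 + 67456.9 + 11950 = 143109 Pa
In psi: 143109 / 6894.76 = 20.7562 psi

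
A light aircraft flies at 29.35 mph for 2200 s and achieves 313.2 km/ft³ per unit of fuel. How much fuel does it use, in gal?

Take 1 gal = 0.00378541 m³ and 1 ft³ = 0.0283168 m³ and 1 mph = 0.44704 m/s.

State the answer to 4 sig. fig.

29.35 mph → 13.1206 m/s
d = v × t = 13.1206 × 2200 = 28865.3 m
313.2 km/ft³ → 1.10606×10⁷ m/m³
V = d / (distance per unit fuel) = 28865.3 / 1.10606×10⁷ = 0.00260974 m³
In gal: 0.00260974 / 0.00378541 = 0.689421 gal

0.6894 gal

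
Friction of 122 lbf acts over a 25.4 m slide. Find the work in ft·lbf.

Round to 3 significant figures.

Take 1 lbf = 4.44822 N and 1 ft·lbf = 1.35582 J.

122 lbf × 4.44822 → 542.683 N
W = F × d = 542.683 N × 25.4 m = 13784.1 J
13784.1 J ÷ (1.35582 J/ft·lbf) = 10166.6 ft·lbf

1.02×10⁴ ft·lbf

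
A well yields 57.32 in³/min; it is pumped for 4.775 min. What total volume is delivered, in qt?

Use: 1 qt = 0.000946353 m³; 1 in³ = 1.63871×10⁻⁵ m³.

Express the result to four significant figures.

4.739 qt

57.32 in³/min → 1.56551×10⁻⁵ m³/s
4.775 min → 286.5 s
V = Q × t = 1.56551×10⁻⁵ × 286.5 = 0.00448519 m³
In qt: 0.00448519 / 0.000946353 = 4.73945 qt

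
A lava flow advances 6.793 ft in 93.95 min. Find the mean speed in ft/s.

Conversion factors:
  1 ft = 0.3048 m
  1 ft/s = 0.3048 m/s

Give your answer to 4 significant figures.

6.793 ft × 0.3048 → 2.07051 m
93.95 min × 60 → 5637 s
v = d / t = 2.07051 m / 5637 s = 3.67307×10⁻⁴ m/s
3.67307×10⁻⁴ m/s ÷ (0.3048 m/s/ft/s) = 0.00120508 ft/s

0.001205 ft/s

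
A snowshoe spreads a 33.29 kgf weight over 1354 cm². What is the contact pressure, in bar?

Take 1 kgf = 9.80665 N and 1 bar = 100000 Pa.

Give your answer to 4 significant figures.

0.02411 bar

33.29 kgf × 9.80665 = 326.463 N
1354 cm² × 0.0001 = 0.1354 m²
P = F / A = 326.463 N / 0.1354 m² = 2411.1 Pa
2411.1 Pa ÷ (100000 Pa/bar) = 0.024111 bar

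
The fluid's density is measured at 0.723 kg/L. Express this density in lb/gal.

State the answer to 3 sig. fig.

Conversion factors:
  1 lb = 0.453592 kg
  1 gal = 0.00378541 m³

6.03 lb/gal

0.723 kg/L ÷ 0.001 m³/L = 723 kg/m³
723 kg/m³ ÷ 0.453592 kg/lb × 0.00378541 m³/gal = 6.03373 lb/gal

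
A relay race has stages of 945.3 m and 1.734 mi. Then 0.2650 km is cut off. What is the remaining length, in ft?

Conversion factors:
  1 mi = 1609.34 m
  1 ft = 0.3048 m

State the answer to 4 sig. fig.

945.3 m (already m)
1.734 mi × 1609.34 → 2790.6 m
0.2650 km × 1000 → 265 m
Net: 945.3 + 2790.6 − 265 = 3470.9 m
In ft: 3470.9 / 0.3048 = 11387.5 ft

1.139×10⁴ ft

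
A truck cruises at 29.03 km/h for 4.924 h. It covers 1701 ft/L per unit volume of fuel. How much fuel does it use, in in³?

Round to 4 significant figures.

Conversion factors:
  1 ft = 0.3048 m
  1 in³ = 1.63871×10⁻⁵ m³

29.03 km/h → 8.06389 m/s
4.924 h → 17726.4 s
d = v × t = 8.06389 × 17726.4 = 142944 m
1701 ft/L → 518465 m/m³
V = d / (distance per unit fuel) = 142944 / 518465 = 0.275706 m³
In in³: 0.275706 / 1.63871×10⁻⁵ = 16824.6 in³

1.682×10⁴ in³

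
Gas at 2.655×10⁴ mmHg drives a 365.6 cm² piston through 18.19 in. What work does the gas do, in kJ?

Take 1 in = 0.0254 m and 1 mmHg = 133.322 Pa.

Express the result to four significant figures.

2.655×10⁴ mmHg → 3.5397×10⁶ Pa
365.6 cm² → 0.03656 m²
F = P × A = 3.5397×10⁶ × 0.03656 = 129411 N
18.19 in → 0.462026 m
W = F × d = 129411 × 0.462026 = 59791.2 J
In kJ: 59791.2 / 1000 = 59.7912 kJ

59.79 kJ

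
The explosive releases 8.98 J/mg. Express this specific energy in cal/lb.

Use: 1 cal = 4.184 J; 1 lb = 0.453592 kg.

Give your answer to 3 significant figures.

8.98 J/mg ÷ 10⁻⁶ kg/mg = 8.98×10⁶ J/kg
8.98×10⁶ J/kg ÷ 4.184 J/cal × 0.453592 kg/lb = 973532 cal/lb

9.74×10⁵ cal/lb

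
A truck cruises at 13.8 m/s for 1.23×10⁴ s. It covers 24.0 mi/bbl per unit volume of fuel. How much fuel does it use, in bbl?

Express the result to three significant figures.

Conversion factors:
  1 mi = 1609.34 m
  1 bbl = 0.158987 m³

4.39 bbl

d = v × t = 13.8 × 12300 = 169740 m
24.0 mi/bbl → 242939 m/m³
V = d / (distance per unit fuel) = 169740 / 242939 = 0.698694 m³
In bbl: 0.698694 / 0.158987 = 4.39466 bbl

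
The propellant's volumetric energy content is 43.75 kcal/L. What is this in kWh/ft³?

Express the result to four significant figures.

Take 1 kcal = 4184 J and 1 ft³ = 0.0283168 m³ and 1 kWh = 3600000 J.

43.75 kcal/L × 4184 J/kcal ÷ 0.001 m³/L = 1.8305×10⁸ J/m³
1.8305×10⁸ J/m³ ÷ 3600000 J/kWh × 0.0283168 m³/ft³ = 1.43983 kWh/ft³

1.440 kWh/ft³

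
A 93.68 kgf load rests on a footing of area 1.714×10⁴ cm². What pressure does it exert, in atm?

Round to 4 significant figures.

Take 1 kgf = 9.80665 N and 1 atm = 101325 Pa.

0.005290 atm

93.68 kgf × 9.80665 → 918.687 N
1.714×10⁴ cm² × 0.0001 → 1.714 m²
P = F / A = 918.687 N / 1.714 m² = 535.99 Pa
535.99 Pa ÷ (101325 Pa/atm) = 0.00528981 atm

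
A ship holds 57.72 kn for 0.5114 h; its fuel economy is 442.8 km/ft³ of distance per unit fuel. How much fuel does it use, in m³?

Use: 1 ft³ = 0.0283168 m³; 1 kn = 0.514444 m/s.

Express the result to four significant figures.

57.72 kn → 29.6937 m/s
0.5114 h → 1841.04 s
d = v × t = 29.6937 × 1841.04 = 54667.3 m
442.8 km/ft³ → 1.56374×10⁷ m/m³
V = d / (distance per unit fuel) = 54667.3 / 1.56374×10⁷ = 0.00349593 m³

0.003496 m³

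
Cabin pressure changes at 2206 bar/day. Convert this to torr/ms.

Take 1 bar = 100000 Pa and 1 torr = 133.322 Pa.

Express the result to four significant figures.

2206 bar/day × 100000 Pa/bar ÷ 86400 s/day = 2553.24 Pa/s
2553.24 Pa/s ÷ 133.322 Pa/torr × 0.001 s/ms = 0.0191509 torr/ms

0.01915 torr/ms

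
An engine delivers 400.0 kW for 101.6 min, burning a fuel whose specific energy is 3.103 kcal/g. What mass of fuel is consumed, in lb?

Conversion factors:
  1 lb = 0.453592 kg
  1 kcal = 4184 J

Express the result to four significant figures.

400.0 kW → 400000 W
101.6 min → 6096 s
E = P × t = 400000 × 6096 = 2.4384×10⁹ J
3.103 kcal/g → 1.2983×10⁷ J/kg
m = E / e_s = 2.4384×10⁹ / 1.2983×10⁷ = 187.815 kg
In lb: 187.815 / 0.453592 = 414.062 lb

414.1 lb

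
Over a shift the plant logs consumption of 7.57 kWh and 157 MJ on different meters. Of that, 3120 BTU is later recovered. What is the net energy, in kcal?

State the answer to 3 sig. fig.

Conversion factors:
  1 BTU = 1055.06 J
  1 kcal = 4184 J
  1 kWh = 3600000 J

7.57 kWh × 3600000 = 2.7252×10⁷ J
157 MJ × 1000000 = 1.57×10⁸ J
3120 BTU × 1055.06 = 3.29179×10⁶ J
Net: 2.7252×10⁷ + 1.57×10⁸ − 3.29179×10⁶ = 1.8096×10⁸ J
In kcal: 1.8096×10⁸ / 4184 = 43250.5 kcal

4.33×10⁴ kcal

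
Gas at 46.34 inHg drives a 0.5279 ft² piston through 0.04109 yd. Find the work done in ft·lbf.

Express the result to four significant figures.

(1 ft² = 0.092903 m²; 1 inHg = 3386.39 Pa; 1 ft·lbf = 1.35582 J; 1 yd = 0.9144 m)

46.34 inHg → 156925 Pa
0.5279 ft² → 0.0490435 m²
F = P × A = 156925 × 0.0490435 = 7696.15 N
0.04109 yd → 0.0375727 m
W = F × d = 7696.15 × 0.0375727 = 289.165 J
In ft·lbf: 289.165 / 1.35582 = 213.277 ft·lbf

213.3 ft·lbf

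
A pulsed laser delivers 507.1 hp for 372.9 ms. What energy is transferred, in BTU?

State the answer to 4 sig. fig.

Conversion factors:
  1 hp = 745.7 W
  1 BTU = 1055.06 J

133.7 BTU

507.1 hp × 745.7 = 378144 W
372.9 ms × 0.001 = 0.3729 s
E = P × t = 378144 W × 0.3729 s = 141010 J
141010 J ÷ (1055.06 J/BTU) = 133.651 BTU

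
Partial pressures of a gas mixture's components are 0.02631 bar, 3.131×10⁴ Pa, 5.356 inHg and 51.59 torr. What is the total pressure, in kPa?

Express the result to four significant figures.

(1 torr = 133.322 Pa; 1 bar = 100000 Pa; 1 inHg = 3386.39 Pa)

0.02631 bar × 100000 = 2631 Pa
3.131×10⁴ Pa (already Pa)
5.356 inHg × 3386.39 = 18137.5 Pa
51.59 torr × 133.322 = 6878.08 Pa
Total: 2631 + 31310 + 18137.5 + 6878.08 = 58956.6 Pa
In kPa: 58956.6 / 1000 = 58.9566 kPa

58.96 kPa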